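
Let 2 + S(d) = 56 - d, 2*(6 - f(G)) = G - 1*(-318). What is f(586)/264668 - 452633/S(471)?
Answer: 59898642431/55183278 ≈ 1085.4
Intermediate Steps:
f(G) = -153 - G/2 (f(G) = 6 - (G - 1*(-318))/2 = 6 - (G + 318)/2 = 6 - (318 + G)/2 = 6 + (-159 - G/2) = -153 - G/2)
S(d) = 54 - d (S(d) = -2 + (56 - d) = 54 - d)
f(586)/264668 - 452633/S(471) = (-153 - ½*586)/264668 - 452633/(54 - 1*471) = (-153 - 293)*(1/264668) - 452633/(54 - 471) = -446*1/264668 - 452633/(-417) = -223/132334 - 452633*(-1/417) = -223/132334 + 452633/417 = 59898642431/55183278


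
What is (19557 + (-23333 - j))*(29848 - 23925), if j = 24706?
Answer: -168698886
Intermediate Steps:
(19557 + (-23333 - j))*(29848 - 23925) = (19557 + (-23333 - 1*24706))*(29848 - 23925) = (19557 + (-23333 - 24706))*5923 = (19557 - 48039)*5923 = -28482*5923 = -168698886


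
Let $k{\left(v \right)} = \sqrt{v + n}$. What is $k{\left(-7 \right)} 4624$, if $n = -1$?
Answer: $9248 i \sqrt{2} \approx 13079.0 i$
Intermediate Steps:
$k{\left(v \right)} = \sqrt{-1 + v}$ ($k{\left(v \right)} = \sqrt{v - 1} = \sqrt{-1 + v}$)
$k{\left(-7 \right)} 4624 = \sqrt{-1 - 7} \cdot 4624 = \sqrt{-8} \cdot 4624 = 2 i \sqrt{2} \cdot 4624 = 9248 i \sqrt{2}$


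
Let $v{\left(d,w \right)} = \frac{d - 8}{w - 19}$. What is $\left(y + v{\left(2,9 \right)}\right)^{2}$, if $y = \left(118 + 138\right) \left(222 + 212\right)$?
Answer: $\frac{308605803529}{25} \approx 1.2344 \cdot 10^{10}$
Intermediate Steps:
$v{\left(d,w \right)} = \frac{-8 + d}{-19 + w}$
$y = 111104$ ($y = 256 \cdot 434 = 111104$)
$\left(y + v{\left(2,9 \right)}\right)^{2} = \left(111104 + \frac{-8 + 2}{-19 + 9}\right)^{2} = \left(111104 + \frac{1}{-10} \left(-6\right)\right)^{2} = \left(111104 - - \frac{3}{5}\right)^{2} = \left(111104 + \frac{3}{5}\right)^{2} = \left(\frac{555523}{5}\right)^{2} = \frac{308605803529}{25}$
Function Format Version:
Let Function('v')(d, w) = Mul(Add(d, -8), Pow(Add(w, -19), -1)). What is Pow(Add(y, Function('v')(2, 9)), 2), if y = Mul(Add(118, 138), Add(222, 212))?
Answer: Rational(308605803529, 25) ≈ 1.2344e+10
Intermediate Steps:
Function('v')(d, w) = Mul(Pow(Add(-19, w), -1), Add(-8, d)) (Function('v')(d, w) = Mul(Add(-8, d), Pow(Add(-19, w), -1)) = Mul(Pow(Add(-19, w), -1), Add(-8, d)))
y = 111104 (y = Mul(256, 434) = 111104)
Pow(Add(y, Function('v')(2, 9)), 2) = Pow(Add(111104, Mul(Pow(Add(-19, 9), -1), Add(-8, 2))), 2) = Pow(Add(111104, Mul(Pow(-10, -1), -6)), 2) = Pow(Add(111104, Mul(Rational(-1, 10), -6)), 2) = Pow(Add(111104, Rational(3, 5)), 2) = Pow(Rational(555523, 5), 2) = Rational(308605803529, 25)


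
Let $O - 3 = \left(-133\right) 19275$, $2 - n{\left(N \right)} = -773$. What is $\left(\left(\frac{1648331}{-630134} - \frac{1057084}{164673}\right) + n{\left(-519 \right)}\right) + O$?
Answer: $- \frac{13996435527644267}{5461371378} \approx -2.5628 \cdot 10^{6}$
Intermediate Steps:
$n{\left(N \right)} = 775$ ($n{\left(N \right)} = 2 - -773 = 2 + 773 = 775$)
$O = -2563572$ ($O = 3 - 2563575 = -2563572$)
$\left(\left(\frac{1648331}{-630134} - \frac{1057084}{164673}\right) + n{\left(-519 \right)}\right) + O = \left(\left(\frac{1648331}{-630134} - \frac{1057084}{164673}\right) + 775\right) - 2563572 = \left(\left(1648331 \left(- \frac{1}{630134}\right) - \frac{55636}{8667}\right) + 775\right) - 2563572 = \left(\left(- \frac{1648331}{630134} - \frac{55636}{8667}\right) + 775\right) - 2563572 = \left(- \frac{49344220001}{5461371378} + 775\right) - 2563572 = \frac{4183218597949}{5461371378} - 2563572 = - \frac{13996435527644267}{5461371378}$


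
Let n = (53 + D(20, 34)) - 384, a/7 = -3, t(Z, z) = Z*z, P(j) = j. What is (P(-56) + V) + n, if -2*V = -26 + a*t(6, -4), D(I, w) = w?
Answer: -592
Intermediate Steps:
a = -21 (a = 7*(-3) = -21)
V = -239 (V = -(-26 - 126*(-4))/2 = -(-26 - 21*(-24))/2 = -(-26 + 504)/2 = -½*478 = -239)
n = -297 (n = (53 + 34) - 384 = 87 - 384 = -297)
(P(-56) + V) + n = (-56 - 239) - 297 = -295 - 297 = -592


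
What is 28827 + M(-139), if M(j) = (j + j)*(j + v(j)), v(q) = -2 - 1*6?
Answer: 69693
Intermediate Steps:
v(q) = -8 (v(q) = -2 - 6 = -8)
M(j) = 2*j*(-8 + j) (M(j) = (j + j)*(j - 8) = (2*j)*(-8 + j) = 2*j*(-8 + j))
28827 + M(-139) = 28827 + 2*(-139)*(-8 - 139) = 28827 + 2*(-139)*(-147) = 28827 + 40866 = 69693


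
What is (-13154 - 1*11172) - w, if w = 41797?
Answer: -66123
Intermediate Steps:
(-13154 - 1*11172) - w = (-13154 - 1*11172) - 1*41797 = (-13154 - 11172) - 41797 = -24326 - 41797 = -66123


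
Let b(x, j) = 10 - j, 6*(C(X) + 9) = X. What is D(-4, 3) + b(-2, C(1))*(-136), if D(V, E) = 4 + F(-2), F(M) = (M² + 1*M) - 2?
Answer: -7672/3 ≈ -2557.3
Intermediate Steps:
C(X) = -9 + X/6
F(M) = -2 + M + M² (F(M) = (M² + M) - 2 = (M + M²) - 2 = -2 + M + M²)
D(V, E) = 4 (D(V, E) = 4 + (-2 - 2 + (-2)²) = 4 + (-2 - 2 + 4) = 4 + 0 = 4)
D(-4, 3) + b(-2, C(1))*(-136) = 4 + (10 - (-9 + (⅙)*1))*(-136) = 4 + (10 - (-9 + ⅙))*(-136) = 4 + (10 - 1*(-53/6))*(-136) = 4 + (10 + 53/6)*(-136) = 4 + (113/6)*(-136) = 4 - 7684/3 = -7672/3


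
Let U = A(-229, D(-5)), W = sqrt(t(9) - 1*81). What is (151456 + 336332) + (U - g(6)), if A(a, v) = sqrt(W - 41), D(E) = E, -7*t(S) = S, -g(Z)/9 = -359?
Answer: 484557 + sqrt(-2009 + 168*I*sqrt(7))/7 ≈ 4.8456e+5 + 6.4417*I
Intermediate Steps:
g(Z) = 3231 (g(Z) = -9*(-359) = 3231)
t(S) = -S/7
W = 24*I*sqrt(7)/7 (W = sqrt(-1/7*9 - 1*81) = sqrt(-9/7 - 81) = sqrt(-576/7) = 24*I*sqrt(7)/7 ≈ 9.0712*I)
A(a, v) = sqrt(-41 + 24*I*sqrt(7)/7) (A(a, v) = sqrt(24*I*sqrt(7)/7 - 41) = sqrt(-41 + 24*I*sqrt(7)/7))
U = sqrt(-2009 + 168*I*sqrt(7))/7 ≈ 0.70409 + 6.4417*I
(151456 + 336332) + (U - g(6)) = (151456 + 336332) + (sqrt(-2009 + 168*I*sqrt(7))/7 - 1*3231) = 487788 + (sqrt(-2009 + 168*I*sqrt(7))/7 - 3231) = 487788 + (-3231 + sqrt(-2009 + 168*I*sqrt(7))/7) = 484557 + sqrt(-2009 + 168*I*sqrt(7))/7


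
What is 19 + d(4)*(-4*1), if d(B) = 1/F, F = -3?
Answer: 61/3 ≈ 20.333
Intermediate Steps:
d(B) = -1/3 (d(B) = 1/(-3) = -1/3)
19 + d(4)*(-4*1) = 19 - (-4)/3 = 19 - 1/3*(-4) = 19 + 4/3 = 61/3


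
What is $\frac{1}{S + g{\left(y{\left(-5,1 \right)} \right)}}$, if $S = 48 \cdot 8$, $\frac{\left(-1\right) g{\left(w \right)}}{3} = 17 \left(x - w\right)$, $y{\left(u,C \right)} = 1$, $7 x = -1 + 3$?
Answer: $\frac{7}{2943} \approx 0.0023785$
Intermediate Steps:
$x = \frac{2}{7}$ ($x = \frac{-1 + 3}{7} = \frac{1}{7} \cdot 2 = \frac{2}{7} \approx 0.28571$)
$g{\left(w \right)} = - \frac{102}{7} + 51 w$ ($g{\left(w \right)} = - 3 \cdot 17 \left(\frac{2}{7} - w\right) = - 3 \left(\frac{34}{7} - 17 w\right) = - \frac{102}{7} + 51 w$)
$S = 384$
$\frac{1}{S + g{\left(y{\left(-5,1 \right)} \right)}} = \frac{1}{384 + \left(- \frac{102}{7} + 51 \cdot 1\right)} = \frac{1}{384 + \left(- \frac{102}{7} + 51\right)} = \frac{1}{384 + \frac{255}{7}} = \frac{1}{\frac{2943}{7}} = \frac{7}{2943}$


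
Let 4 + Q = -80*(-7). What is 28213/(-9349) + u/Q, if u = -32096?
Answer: -78937983/1299511 ≈ -60.744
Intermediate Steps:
Q = 556 (Q = -4 - 80*(-7) = -4 + 560 = 556)
28213/(-9349) + u/Q = 28213/(-9349) - 32096/556 = 28213*(-1/9349) - 32096*1/556 = -28213/9349 - 8024/139 = -78937983/1299511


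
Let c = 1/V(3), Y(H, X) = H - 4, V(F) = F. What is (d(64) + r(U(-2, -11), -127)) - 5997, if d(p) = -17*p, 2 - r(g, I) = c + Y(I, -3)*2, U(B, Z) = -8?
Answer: -20464/3 ≈ -6821.3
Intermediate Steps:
Y(H, X) = -4 + H
c = 1/3 ≈ 0.33333
r(g, I) = 29/3 - 2*I (r(g, I) = 2 - (1/3 + (-4 + I)*2) = 2 - (1/3 + (-8 + 2*I)) = 2 - (-23/3 + 2*I) = 2 + (23/3 - 2*I) = 29/3 - 2*I)
(d(64) + r(U(-2, -11), -127)) - 5997 = (-17*64 + (29/3 - 2*(-127))) - 5997 = (-1088 + (29/3 + 254)) - 5997 = (-1088 + 791/3) - 5997 = -2473/3 - 5997 = -20464/3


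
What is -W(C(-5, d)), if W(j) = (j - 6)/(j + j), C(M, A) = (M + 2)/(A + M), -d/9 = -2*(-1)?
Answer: 45/2 ≈ 22.500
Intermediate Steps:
d = -18 (d = -(-18)*(-1) = -9*2 = -18)
C(M, A) = (2 + M)/(A + M)
W(j) = (-6 + j)/(2*j) (W(j) = (-6 + j)/((2*j)) = (-6 + j)*(1/(2*j)) = (-6 + j)/(2*j))
-W(C(-5, d)) = -(-6 + (2 - 5)/(-18 - 5))/(2*((2 - 5)/(-18 - 5))) = -(-6 - 3/(-23))/(2*(-3/(-23))) = -(-6 - 1/23*(-3))/(2*((-1/23*(-3)))) = -(-6 + 3/23)/(2*3/23) = -23*(-135)/(2*3*23) = -1*(-45/2) = 45/2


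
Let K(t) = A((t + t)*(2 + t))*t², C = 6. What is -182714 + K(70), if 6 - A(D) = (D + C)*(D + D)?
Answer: -996335577314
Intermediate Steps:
A(D) = 6 - 2*D*(6 + D) (A(D) = 6 - (D + 6)*(D + D) = 6 - (6 + D)*2*D = 6 - 2*D*(6 + D))
K(t) = t²*(6 - 24*t*(2 + t) - 8*t²*(2 + t)²) (K(t) = (6 - 12*(t + t)*(2 + t) - 2*(2 + t)²*(t + t)²)*t² = (6 - 12*2*t*(2 + t) - 2*4*t²*(2 + t)²)*t² = (6 - 24*t*(2 + t) - 2*4*t²*(2 + t)²)*t² = (6 - 24*t*(2 + t) - 8*t²*(2 + t)²)*t² = t²*(6 - 24*t*(2 + t) - 8*t²*(2 + t)²))
-182714 + K(70) = -182714 + 70²*(6 - 24*70*(2 + 70) - 8*70²*(2 + 70)²) = -182714 + 4900*(6 - 24*70*72 - 8*4900*72²) = -182714 + 4900*(6 - 120960 - 8*4900*5184) = -182714 + 4900*(6 - 120960 - 203212800) = -182714 + 4900*(-203333754) = -182714 - 996335394600 = -996335577314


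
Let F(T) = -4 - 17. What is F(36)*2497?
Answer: -52437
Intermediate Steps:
F(T) = -21
F(36)*2497 = -21*2497 = -52437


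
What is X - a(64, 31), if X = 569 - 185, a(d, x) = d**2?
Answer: -3712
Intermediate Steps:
X = 384
X - a(64, 31) = 384 - 1*64**2 = 384 - 1*4096 = 384 - 4096 = -3712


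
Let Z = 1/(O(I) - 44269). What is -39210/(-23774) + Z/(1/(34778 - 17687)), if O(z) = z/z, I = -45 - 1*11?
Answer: 221571141/175404572 ≈ 1.2632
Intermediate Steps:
I = -56 (I = -45 - 11 = -56)
O(z) = 1
Z = -1/44268 (Z = 1/(1 - 44269) = 1/(-44268) = -1/44268 ≈ -2.2590e-5)
-39210/(-23774) + Z/(1/(34778 - 17687)) = -39210/(-23774) - 1/(44268*(1/(34778 - 17687))) = -39210*(-1/23774) - 1/(44268*(1/17091)) = 19605/11887 - 1/(44268*1/17091) = 19605/11887 - 1/44268*17091 = 19605/11887 - 5697/14756 = 221571141/175404572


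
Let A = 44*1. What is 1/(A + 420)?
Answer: 1/464 ≈ 0.0021552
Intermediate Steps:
A = 44
1/(A + 420) = 1/(44 + 420) = 1/464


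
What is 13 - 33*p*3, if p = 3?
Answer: -284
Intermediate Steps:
13 - 33*p*3 = 13 - 99*3 = 13 - 33*9 = 13 - 297 = -284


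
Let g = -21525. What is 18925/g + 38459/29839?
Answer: 10525076/25691379 ≈ 0.40967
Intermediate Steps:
18925/g + 38459/29839 = 18925/(-21525) + 38459/29839 = 18925*(-1/21525) + 38459*(1/29839) = -757/861 + 38459/29839 = 10525076/25691379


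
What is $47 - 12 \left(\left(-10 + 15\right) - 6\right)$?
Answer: $59$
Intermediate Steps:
$47 - 12 \left(\left(-10 + 15\right) - 6\right) = 47 - 12 \left(5 - 6\right) = 47 - -12 = 47 + 12 = 59$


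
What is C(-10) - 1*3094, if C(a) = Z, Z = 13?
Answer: -3081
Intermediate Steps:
C(a) = 13
C(-10) - 1*3094 = 13 - 1*3094 = 13 - 3094 = -3081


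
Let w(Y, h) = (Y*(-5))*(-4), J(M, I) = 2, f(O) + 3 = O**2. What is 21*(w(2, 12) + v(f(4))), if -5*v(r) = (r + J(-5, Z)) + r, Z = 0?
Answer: 3612/5 ≈ 722.40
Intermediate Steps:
f(O) = -3 + O**2
w(Y, h) = 20*Y (w(Y, h) = -5*Y*(-4) = 20*Y)
v(r) = -2/5 - 2*r/5 (v(r) = -((r + 2) + r)/5 = -((2 + r) + r)/5 = -(2 + 2*r)/5 = -2/5 - 2*r/5)
21*(w(2, 12) + v(f(4))) = 21*(20*2 + (-2/5 - 2*(-3 + 4**2)/5)) = 21*(40 + (-2/5 - 2*(-3 + 16)/5)) = 21*(40 + (-2/5 - 2/5*13)) = 21*(40 + (-2/5 - 26/5)) = 21*(40 - 28/5) = 21*(172/5) = 3612/5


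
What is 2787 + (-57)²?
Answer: 6036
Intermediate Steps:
2787 + (-57)² = 2787 + 3249 = 6036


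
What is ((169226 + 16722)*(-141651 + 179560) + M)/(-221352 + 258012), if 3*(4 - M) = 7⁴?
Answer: 21147305807/109980 ≈ 1.9228e+5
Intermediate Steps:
M = -2389/3 (M = 4 - ⅓*7⁴ = 4 - ⅓*2401 = 4 - 2401/3 = -2389/3 ≈ -796.33)
((169226 + 16722)*(-141651 + 179560) + M)/(-221352 + 258012) = ((169226 + 16722)*(-141651 + 179560) - 2389/3)/(-221352 + 258012) = (185948*37909 - 2389/3)/36660 = (7049102732 - 2389/3)*(1/36660) = (21147305807/3)*(1/36660) = 21147305807/109980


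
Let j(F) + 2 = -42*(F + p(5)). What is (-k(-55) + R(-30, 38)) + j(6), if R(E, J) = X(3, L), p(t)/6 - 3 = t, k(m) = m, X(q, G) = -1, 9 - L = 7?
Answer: -2216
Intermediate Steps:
L = 2 (L = 9 - 1*7 = 9 - 7 = 2)
p(t) = 18 + 6*t
R(E, J) = -1
j(F) = -2018 - 42*F (j(F) = -2 - 42*(F + (18 + 6*5)) = -2 - 42*(F + (18 + 30)) = -2 - 42*(F + 48) = -2 - 42*(48 + F) = -2 + (-2016 - 42*F) = -2018 - 42*F)
(-k(-55) + R(-30, 38)) + j(6) = (-1*(-55) - 1) + (-2018 - 42*6) = (55 - 1) + (-2018 - 252) = 54 - 2270 = -2216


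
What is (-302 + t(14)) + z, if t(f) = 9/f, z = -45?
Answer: -4849/14 ≈ -346.36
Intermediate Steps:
(-302 + t(14)) + z = (-302 + 9/14) - 45 = -4219/14 - 45 = -4849/14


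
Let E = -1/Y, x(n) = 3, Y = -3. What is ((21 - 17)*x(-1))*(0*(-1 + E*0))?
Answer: 0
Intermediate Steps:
E = ⅓ (E = -1/(-3) = -1*(-⅓) = ⅓ ≈ 0.33333)
((21 - 17)*x(-1))*(0*(-1 + E*0)) = ((21 - 17)*3)*(0*(-1 + (⅓)*0)) = (4*3)*(0*(-1 + 0)) = 12*(0*(-1)) = 12*0 = 0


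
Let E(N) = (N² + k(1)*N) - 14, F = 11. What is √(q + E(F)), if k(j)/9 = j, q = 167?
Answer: √373 ≈ 19.313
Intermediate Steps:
k(j) = 9*j
E(N) = -14 + N² + 9*N (E(N) = (N² + (9*1)*N) - 14 = (N² + 9*N) - 14 = -14 + N² + 9*N)
√(q + E(F)) = √(167 + (-14 + 11² + 9*11)) = √(167 + (-14 + 121 + 99)) = √(167 + 206) = √373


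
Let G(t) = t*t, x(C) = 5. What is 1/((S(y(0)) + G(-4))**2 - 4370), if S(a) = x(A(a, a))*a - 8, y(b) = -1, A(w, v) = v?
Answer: -1/4361 ≈ -0.00022931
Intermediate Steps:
G(t) = t**2
S(a) = -8 + 5*a (S(a) = 5*a - 8 = -8 + 5*a)
1/((S(y(0)) + G(-4))**2 - 4370) = 1/(((-8 + 5*(-1)) + (-4)**2)**2 - 4370) = 1/(((-8 - 5) + 16)**2 - 4370) = 1/((-13 + 16)**2 - 4370) = 1/(3**2 - 4370) = 1/(9 - 4370) = 1/(-4361) = -1/4361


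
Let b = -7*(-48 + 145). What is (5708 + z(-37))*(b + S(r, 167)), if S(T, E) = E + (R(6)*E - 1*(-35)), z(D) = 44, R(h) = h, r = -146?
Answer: 3019800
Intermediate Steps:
b = -679 (b = -7*97 = -679)
S(T, E) = 35 + 7*E (S(T, E) = E + (6*E - 1*(-35)) = E + (6*E + 35) = E + (35 + 6*E) = 35 + 7*E)
(5708 + z(-37))*(b + S(r, 167)) = (5708 + 44)*(-679 + (35 + 7*167)) = 5752*(-679 + (35 + 1169)) = 5752*(-679 + 1204) = 5752*525 = 3019800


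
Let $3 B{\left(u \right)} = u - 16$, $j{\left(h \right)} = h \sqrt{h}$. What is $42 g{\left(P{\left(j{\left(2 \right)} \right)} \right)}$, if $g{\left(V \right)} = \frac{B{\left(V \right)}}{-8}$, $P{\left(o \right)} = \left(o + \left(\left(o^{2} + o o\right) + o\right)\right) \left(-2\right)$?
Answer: $84 + 14 \sqrt{2} \approx 103.8$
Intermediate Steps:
$j{\left(h \right)} = h^{\frac{3}{2}}$
$B{\left(u \right)} = - \frac{16}{3} + \frac{u}{3}$ ($B{\left(u \right)} = \frac{u - 16}{3} = \frac{-16 + u}{3} = - \frac{16}{3} + \frac{u}{3}$)
$P{\left(o \right)} = - 4 o - 4 o^{2}$ ($P{\left(o \right)} = \left(o + \left(\left(o^{2} + o^{2}\right) + o\right)\right) \left(-2\right) = \left(o + \left(2 o^{2} + o\right)\right) \left(-2\right) = \left(o + \left(o + 2 o^{2}\right)\right) \left(-2\right) = \left(2 o + 2 o^{2}\right) \left(-2\right) = - 4 o - 4 o^{2}$)
$g{\left(V \right)} = \frac{2}{3} - \frac{V}{24}$ ($g{\left(V \right)} = \frac{- \frac{16}{3} + \frac{V}{3}}{-8} = \left(- \frac{16}{3} + \frac{V}{3}\right) \left(- \frac{1}{8}\right) = \frac{2}{3} - \frac{V}{24}$)
$42 g{\left(P{\left(j{\left(2 \right)} \right)} \right)} = 42 \left(\frac{2}{3} - \frac{\left(-4\right) 2^{\frac{3}{2}} \left(1 + 2^{\frac{3}{2}}\right)}{24}\right) = 42 \left(\frac{2}{3} - \frac{\left(-4\right) 2 \sqrt{2} \left(1 + 2 \sqrt{2}\right)}{24}\right) = 42 \left(\frac{2}{3} - \frac{\left(-8\right) \sqrt{2} \left(1 + 2 \sqrt{2}\right)}{24}\right) = 42 \left(\frac{2}{3} + \frac{\sqrt{2} \left(1 + 2 \sqrt{2}\right)}{3}\right) = 28 + 14 \sqrt{2} \left(1 + 2 \sqrt{2}\right)$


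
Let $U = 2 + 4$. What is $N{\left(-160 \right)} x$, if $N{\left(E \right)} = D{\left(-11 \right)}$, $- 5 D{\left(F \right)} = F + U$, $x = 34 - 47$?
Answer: $-13$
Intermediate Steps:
$U = 6$
$x = -13$ ($x = 34 - 47 = -13$)
$D{\left(F \right)} = - \frac{6}{5} - \frac{F}{5}$ ($D{\left(F \right)} = - \frac{F + 6}{5} = - \frac{6 + F}{5} = - \frac{6}{5} - \frac{F}{5}$)
$N{\left(E \right)} = 1$ ($N{\left(E \right)} = - \frac{6}{5} - - \frac{11}{5} = - \frac{6}{5} + \frac{11}{5} = 1$)
$N{\left(-160 \right)} x = 1 \left(-13\right) = -13$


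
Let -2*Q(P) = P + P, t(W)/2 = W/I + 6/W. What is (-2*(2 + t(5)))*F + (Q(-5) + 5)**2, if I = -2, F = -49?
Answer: 206/5 ≈ 41.200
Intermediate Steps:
t(W) = -W + 12/W (t(W) = 2*(W/(-2) + 6/W) = 2*(W*(-1/2) + 6/W) = 2*(-W/2 + 6/W) = 2*(6/W - W/2) = -W + 12/W)
Q(P) = -P (Q(P) = -(P + P)/2 = -P)
(-2*(2 + t(5)))*F + (Q(-5) + 5)**2 = -2*(2 + (-1*5 + 12/5))*(-49) + (-1*(-5) + 5)**2 = -2*(2 + (-5 + 12*(1/5)))*(-49) + (5 + 5)**2 = -2*(2 + (-5 + 12/5))*(-49) + 10**2 = -2*(2 - 13/5)*(-49) + 100 = -2*(-3/5)*(-49) + 100 = (6/5)*(-49) + 100 = -294/5 + 100 = 206/5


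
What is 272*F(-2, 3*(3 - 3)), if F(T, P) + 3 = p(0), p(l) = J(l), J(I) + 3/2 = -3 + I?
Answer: -2040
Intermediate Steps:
J(I) = -9/2 + I (J(I) = -3/2 + (-3 + I) = -9/2 + I)
p(l) = -9/2 + l
F(T, P) = -15/2 (F(T, P) = -3 + (-9/2 + 0) = -3 - 9/2 = -15/2)
272*F(-2, 3*(3 - 3)) = 272*(-15/2) = -2040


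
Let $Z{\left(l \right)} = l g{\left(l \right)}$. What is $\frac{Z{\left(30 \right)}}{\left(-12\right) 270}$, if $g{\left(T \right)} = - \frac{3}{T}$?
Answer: $\frac{1}{1080} \approx 0.00092593$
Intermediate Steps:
$Z{\left(l \right)} = -3$ ($Z{\left(l \right)} = l \left(- \frac{3}{l}\right) = -3$)
$\frac{Z{\left(30 \right)}}{\left(-12\right) 270} = - \frac{3}{\left(-12\right) 270} = - \frac{3}{-3240} = \left(-3\right) \left(- \frac{1}{3240}\right) = \frac{1}{1080}$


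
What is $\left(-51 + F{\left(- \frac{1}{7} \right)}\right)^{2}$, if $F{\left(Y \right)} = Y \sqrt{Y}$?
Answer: $\frac{\left(2499 + i \sqrt{7}\right)^{2}}{2401} \approx 2601.0 + 5.5075 i$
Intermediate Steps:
$F{\left(Y \right)} = Y^{\frac{3}{2}}$
$\left(-51 + F{\left(- \frac{1}{7} \right)}\right)^{2} = \left(-51 + \left(- \frac{1}{7}\right)^{\frac{3}{2}}\right)^{2} = \left(-51 - \frac{i \sqrt{7}}{49}\right)^{2}$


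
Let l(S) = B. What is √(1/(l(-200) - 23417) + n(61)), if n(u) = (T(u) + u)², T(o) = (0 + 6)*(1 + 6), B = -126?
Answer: √5880280631498/23543 ≈ 103.00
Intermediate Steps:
T(o) = 42 (T(o) = 6*7 = 42)
l(S) = -126
n(u) = (42 + u)²
√(1/(l(-200) - 23417) + n(61)) = √(1/(-126 - 23417) + (42 + 61)²) = √(1/(-23543) + 103²) = √(-1/23543 + 10609) = √(249767686/23543) = √5880280631498/23543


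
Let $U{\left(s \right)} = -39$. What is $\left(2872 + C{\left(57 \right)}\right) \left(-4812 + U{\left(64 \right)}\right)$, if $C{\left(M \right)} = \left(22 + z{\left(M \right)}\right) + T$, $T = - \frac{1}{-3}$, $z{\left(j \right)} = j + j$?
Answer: $-14593425$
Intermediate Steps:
$z{\left(j \right)} = 2 j$
$T = \frac{1}{3}$ ($T = \left(-1\right) \left(- \frac{1}{3}\right) = \frac{1}{3} \approx 0.33333$)
$C{\left(M \right)} = \frac{67}{3} + 2 M$ ($C{\left(M \right)} = \left(22 + 2 M\right) + \frac{1}{3} = \frac{67}{3} + 2 M$)
$\left(2872 + C{\left(57 \right)}\right) \left(-4812 + U{\left(64 \right)}\right) = \left(2872 + \left(\frac{67}{3} + 2 \cdot 57\right)\right) \left(-4812 - 39\right) = \left(2872 + \left(\frac{67}{3} + 114\right)\right) \left(-4851\right) = \left(2872 + \frac{409}{3}\right) \left(-4851\right) = \frac{9025}{3} \left(-4851\right) = -14593425$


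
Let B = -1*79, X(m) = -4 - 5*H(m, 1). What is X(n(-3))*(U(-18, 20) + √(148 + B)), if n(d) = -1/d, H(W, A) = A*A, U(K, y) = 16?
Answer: -144 - 9*√69 ≈ -218.76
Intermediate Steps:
H(W, A) = A²
X(m) = -9 (X(m) = -4 - 5*1² = -4 - 5*1 = -4 - 5 = -9)
B = -79
X(n(-3))*(U(-18, 20) + √(148 + B)) = -9*(16 + √(148 - 79)) = -9*(16 + √69) = -144 - 9*√69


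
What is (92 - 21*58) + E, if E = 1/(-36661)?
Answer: -41280287/36661 ≈ -1126.0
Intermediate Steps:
E = -1/36661 ≈ -2.7277e-5
(92 - 21*58) + E = (92 - 21*58) - 1/36661 = (92 - 1218) - 1/36661 = -1126 - 1/36661 = -41280287/36661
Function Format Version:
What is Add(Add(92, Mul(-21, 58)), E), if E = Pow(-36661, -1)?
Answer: Rational(-41280287, 36661) ≈ -1126.0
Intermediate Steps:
E = Rational(-1, 36661) ≈ -2.7277e-5
Add(Add(92, Mul(-21, 58)), E) = Add(Add(92, Mul(-21, 58)), Rational(-1, 36661)) = Add(Add(92, -1218), Rational(-1, 36661)) = Add(-1126, Rational(-1, 36661)) = Rational(-41280287, 36661)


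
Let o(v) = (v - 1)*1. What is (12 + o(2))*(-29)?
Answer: -377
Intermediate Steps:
o(v) = -1 + v (o(v) = (-1 + v)*1 = -1 + v)
(12 + o(2))*(-29) = (12 + (-1 + 2))*(-29) = (12 + 1)*(-29) = 13*(-29) = -377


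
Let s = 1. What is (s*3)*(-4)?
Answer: -12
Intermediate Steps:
(s*3)*(-4) = (1*3)*(-4) = 3*(-4) = -12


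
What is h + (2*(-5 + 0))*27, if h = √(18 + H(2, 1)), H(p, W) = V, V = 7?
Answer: -265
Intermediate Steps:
H(p, W) = 7
h = 5 (h = √(18 + 7) = √25 = 5)
h + (2*(-5 + 0))*27 = 5 + (2*(-5 + 0))*27 = 5 + (2*(-5))*27 = 5 - 10*27 = 5 - 270 = -265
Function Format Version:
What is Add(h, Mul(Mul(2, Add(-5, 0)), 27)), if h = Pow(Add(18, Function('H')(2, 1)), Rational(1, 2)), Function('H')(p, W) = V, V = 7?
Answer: -265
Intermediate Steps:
Function('H')(p, W) = 7
h = 5 (h = Pow(Add(18, 7), Rational(1, 2)) = Pow(25, Rational(1, 2)) = 5)
Add(h, Mul(Mul(2, Add(-5, 0)), 27)) = Add(5, Mul(Mul(2, Add(-5, 0)), 27)) = Add(5, Mul(Mul(2, -5), 27)) = Add(5, Mul(-10, 27)) = Add(5, -270) = -265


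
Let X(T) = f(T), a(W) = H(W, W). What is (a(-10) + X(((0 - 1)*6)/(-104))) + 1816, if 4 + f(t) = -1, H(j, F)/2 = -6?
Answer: 1799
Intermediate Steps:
H(j, F) = -12 (H(j, F) = 2*(-6) = -12)
a(W) = -12
f(t) = -5 (f(t) = -4 - 1 = -5)
X(T) = -5
(a(-10) + X(((0 - 1)*6)/(-104))) + 1816 = (-12 - 5) + 1816 = -17 + 1816 = 1799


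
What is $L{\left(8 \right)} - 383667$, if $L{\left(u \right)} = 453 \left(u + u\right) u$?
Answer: $-325683$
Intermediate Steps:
$L{\left(u \right)} = 906 u^{2}$ ($L{\left(u \right)} = 453 \cdot 2 u u = 906 u u = 906 u^{2}$)
$L{\left(8 \right)} - 383667 = 906 \cdot 8^{2} - 383667 = 906 \cdot 64 - 383667 = 57984 - 383667 = -325683$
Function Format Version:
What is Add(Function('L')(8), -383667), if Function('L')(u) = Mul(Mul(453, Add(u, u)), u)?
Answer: -325683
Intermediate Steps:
Function('L')(u) = Mul(906, Pow(u, 2)) (Function('L')(u) = Mul(Mul(453, Mul(2, u)), u) = Mul(Mul(906, u), u) = Mul(906, Pow(u, 2)))
Add(Function('L')(8), -383667) = Add(Mul(906, Pow(8, 2)), -383667) = Add(Mul(906, 64), -383667) = Add(57984, -383667) = -325683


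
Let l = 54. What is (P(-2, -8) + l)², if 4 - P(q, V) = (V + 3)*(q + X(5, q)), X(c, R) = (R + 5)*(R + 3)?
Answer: 3969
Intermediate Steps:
X(c, R) = (3 + R)*(5 + R) (X(c, R) = (5 + R)*(3 + R) = (3 + R)*(5 + R))
P(q, V) = 4 - (3 + V)*(15 + q² + 9*q) (P(q, V) = 4 - (V + 3)*(q + (15 + q² + 8*q)) = 4 - (3 + V)*(15 + q² + 9*q))
(P(-2, -8) + l)² = ((-41 - 27*(-2) - 3*(-2)² - 1*(-8)*(-2) - 1*(-8)*(15 + (-2)² + 8*(-2))) + 54)² = ((-41 + 54 - 3*4 - 16 - 1*(-8)*(15 + 4 - 16)) + 54)² = ((-41 + 54 - 12 - 16 - 1*(-8)*3) + 54)² = ((-41 + 54 - 12 - 16 + 24) + 54)² = (9 + 54)² = 63² = 3969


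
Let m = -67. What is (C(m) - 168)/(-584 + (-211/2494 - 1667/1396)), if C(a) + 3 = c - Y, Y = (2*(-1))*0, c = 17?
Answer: 268085048/1018860235 ≈ 0.26312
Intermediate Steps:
Y = 0 (Y = -2*0 = 0)
C(a) = 14 (C(a) = -3 + (17 - 1*0) = -3 + (17 + 0) = -3 + 17 = 14)
(C(m) - 168)/(-584 + (-211/2494 - 1667/1396)) = (14 - 168)/(-584 + (-211/2494 - 1667/1396)) = -154/(-584 + (-211*1/2494 - 1667*1/1396)) = -154/(-584 + (-211/2494 - 1667/1396)) = -154/(-584 - 2226027/1740812) = -154/(-1018860235/1740812) = -154*(-1740812/1018860235) = 268085048/1018860235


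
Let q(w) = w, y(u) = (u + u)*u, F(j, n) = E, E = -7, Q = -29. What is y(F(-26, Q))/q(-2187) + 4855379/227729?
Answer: 10596396431/498043323 ≈ 21.276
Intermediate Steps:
F(j, n) = -7
y(u) = 2*u**2 (y(u) = (2*u)*u = 2*u**2)
y(F(-26, Q))/q(-2187) + 4855379/227729 = (2*(-7)**2)/(-2187) + 4855379/227729 = (2*49)*(-1/2187) + 4855379*(1/227729) = 98*(-1/2187) + 4855379/227729 = -98/2187 + 4855379/227729 = 10596396431/498043323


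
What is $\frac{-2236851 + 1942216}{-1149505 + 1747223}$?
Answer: $- \frac{26785}{54338} \approx -0.49293$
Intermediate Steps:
$\frac{-2236851 + 1942216}{-1149505 + 1747223} = - \frac{294635}{597718} = \left(-294635\right) \frac{1}{597718} = - \frac{26785}{54338}$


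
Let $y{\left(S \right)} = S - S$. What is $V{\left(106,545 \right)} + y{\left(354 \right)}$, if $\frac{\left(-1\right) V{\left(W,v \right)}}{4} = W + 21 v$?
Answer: $-46204$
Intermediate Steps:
$V{\left(W,v \right)} = - 84 v - 4 W$ ($V{\left(W,v \right)} = - 4 \left(W + 21 v\right) = - 84 v - 4 W$)
$y{\left(S \right)} = 0$
$V{\left(106,545 \right)} + y{\left(354 \right)} = \left(\left(-84\right) 545 - 424\right) + 0 = \left(-45780 - 424\right) + 0 = -46204 + 0 = -46204$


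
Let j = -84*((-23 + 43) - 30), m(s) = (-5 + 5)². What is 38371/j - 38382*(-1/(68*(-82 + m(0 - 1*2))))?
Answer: 22714477/585480 ≈ 38.796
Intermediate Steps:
m(s) = 0 (m(s) = 0² = 0)
j = 840 (j = -84*(20 - 30) = -84*(-10) = 840)
38371/j - 38382*(-1/(68*(-82 + m(0 - 1*2)))) = 38371/840 - 38382*(-1/(68*(-82 + 0))) = 38371*(1/840) - 38382/((-82*(-68))) = 38371/840 - 38382/5576 = 38371/840 - 38382*1/5576 = 38371/840 - 19191/2788 = 22714477/585480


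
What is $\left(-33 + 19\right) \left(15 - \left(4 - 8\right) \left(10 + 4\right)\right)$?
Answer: $-994$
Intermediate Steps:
$\left(-33 + 19\right) \left(15 - \left(4 - 8\right) \left(10 + 4\right)\right) = - 14 \left(15 - \left(-4\right) 14\right) = - 14 \left(15 - -56\right) = - 14 \left(15 + 56\right) = \left(-14\right) 71 = -994$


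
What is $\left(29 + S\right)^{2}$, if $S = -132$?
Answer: $10609$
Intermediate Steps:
$\left(29 + S\right)^{2} = \left(29 - 132\right)^{2} = \left(-103\right)^{2} = 10609$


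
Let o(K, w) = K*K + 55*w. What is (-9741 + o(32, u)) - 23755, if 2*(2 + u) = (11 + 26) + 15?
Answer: -31152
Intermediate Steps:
u = 24 (u = -2 + ((11 + 26) + 15)/2 = -2 + (37 + 15)/2 = -2 + (½)*52 = -2 + 26 = 24)
o(K, w) = K² + 55*w
(-9741 + o(32, u)) - 23755 = (-9741 + (32² + 55*24)) - 23755 = (-9741 + (1024 + 1320)) - 23755 = (-9741 + 2344) - 23755 = -7397 - 23755 = -31152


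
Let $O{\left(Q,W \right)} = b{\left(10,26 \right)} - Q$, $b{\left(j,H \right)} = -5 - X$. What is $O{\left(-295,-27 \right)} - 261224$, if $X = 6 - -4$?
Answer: $-260944$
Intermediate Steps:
$X = 10$ ($X = 6 + 4 = 10$)
$b{\left(j,H \right)} = -15$ ($b{\left(j,H \right)} = -5 - 10 = -15$)
$O{\left(Q,W \right)} = -15 - Q$
$O{\left(-295,-27 \right)} - 261224 = \left(-15 - -295\right) - 261224 = \left(-15 + 295\right) - 261224 = 280 - 261224 = -260944$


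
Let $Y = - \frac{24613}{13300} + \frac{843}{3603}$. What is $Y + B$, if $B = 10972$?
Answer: $\frac{175233224687}{15973300} \approx 10970.0$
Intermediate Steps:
$Y = - \frac{25822913}{15973300}$ ($Y = \left(-24613\right) \frac{1}{13300} + 843 \cdot \frac{1}{3603} = - \frac{24613}{13300} + \frac{281}{1201} = - \frac{25822913}{15973300} \approx -1.6166$)
$Y + B = - \frac{25822913}{15973300} + 10972 = \frac{175233224687}{15973300}$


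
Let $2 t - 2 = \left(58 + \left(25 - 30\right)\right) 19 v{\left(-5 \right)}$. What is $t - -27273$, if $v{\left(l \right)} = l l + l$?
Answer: $37344$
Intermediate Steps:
$v{\left(l \right)} = l + l^{2}$ ($v{\left(l \right)} = l^{2} + l = l + l^{2}$)
$t = 10071$ ($t = 1 + \frac{\left(58 + \left(25 - 30\right)\right) 19 \left(- 5 \left(1 - 5\right)\right)}{2} = 1 + \frac{\left(58 + \left(25 - 30\right)\right) 19 \left(\left(-5\right) \left(-4\right)\right)}{2} = 1 + \frac{\left(58 - 5\right) 19 \cdot 20}{2} = 1 + \frac{53 \cdot 19 \cdot 20}{2} = 1 + \frac{1007 \cdot 20}{2} = 1 + \frac{1}{2} \cdot 20140 = 1 + 10070 = 10071$)
$t - -27273 = 10071 - -27273 = 10071 + 27273 = 37344$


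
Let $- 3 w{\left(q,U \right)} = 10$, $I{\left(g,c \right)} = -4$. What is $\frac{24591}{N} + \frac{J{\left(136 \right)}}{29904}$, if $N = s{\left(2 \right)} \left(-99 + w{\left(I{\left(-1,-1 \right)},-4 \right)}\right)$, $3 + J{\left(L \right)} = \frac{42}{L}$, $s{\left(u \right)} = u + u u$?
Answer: $- \frac{8334203719}{208091968} \approx -40.051$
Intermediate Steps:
$s{\left(u \right)} = u + u^{2}$
$J{\left(L \right)} = -3 + \frac{42}{L}$
$w{\left(q,U \right)} = - \frac{10}{3}$ ($w{\left(q,U \right)} = \left(- \frac{1}{3}\right) 10 = - \frac{10}{3}$)
$N = -614$ ($N = 2 \left(1 + 2\right) \left(-99 - \frac{10}{3}\right) = 2 \cdot 3 \left(- \frac{307}{3}\right) = 6 \left(- \frac{307}{3}\right) = -614$)
$\frac{24591}{N} + \frac{J{\left(136 \right)}}{29904} = \frac{24591}{-614} + \frac{-3 + \frac{42}{136}}{29904} = 24591 \left(- \frac{1}{614}\right) + \left(-3 + 42 \cdot \frac{1}{136}\right) \frac{1}{29904} = - \frac{24591}{614} + \left(-3 + \frac{21}{68}\right) \frac{1}{29904} = - \frac{24591}{614} - \frac{61}{677824} = - \frac{8334203719}{208091968}$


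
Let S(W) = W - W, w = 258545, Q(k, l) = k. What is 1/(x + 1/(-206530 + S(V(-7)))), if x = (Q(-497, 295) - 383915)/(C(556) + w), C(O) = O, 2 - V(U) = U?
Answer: -53512129530/79392869461 ≈ -0.67402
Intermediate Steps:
V(U) = 2 - U
S(W) = 0
x = -384412/259101 (x = (-497 - 383915)/(556 + 258545) = -384412/259101 ≈ -1.4836)
1/(x + 1/(-206530 + S(V(-7)))) = 1/(-384412/259101 + 1/(-206530 + 0)) = 1/(-384412/259101 + 1/(-206530)) = 1/(-384412/259101 - 1/206530) = 1/(-79392869461/53512129530) = -53512129530/79392869461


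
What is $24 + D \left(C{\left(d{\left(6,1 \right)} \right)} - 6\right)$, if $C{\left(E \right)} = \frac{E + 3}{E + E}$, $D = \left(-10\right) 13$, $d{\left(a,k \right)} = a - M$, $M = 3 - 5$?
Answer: $\frac{5717}{8} \approx 714.63$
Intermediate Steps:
$M = -2$
$d{\left(a,k \right)} = 2 + a$ ($d{\left(a,k \right)} = a - -2 = a + 2 = 2 + a$)
$D = -130$
$C{\left(E \right)} = \frac{3 + E}{2 E}$
$24 + D \left(C{\left(d{\left(6,1 \right)} \right)} - 6\right) = 24 - 130 \left(\frac{3 + \left(2 + 6\right)}{2 \left(2 + 6\right)} - 6\right) = 24 - 130 \left(\frac{3 + 8}{2 \cdot 8} - 6\right) = 24 - 130 \left(\frac{1}{2} \cdot \frac{1}{8} \cdot 11 - 6\right) = 24 - 130 \left(\frac{11}{16} - 6\right) = 24 - - \frac{5525}{8} = 24 + \frac{5525}{8} = \frac{5717}{8}$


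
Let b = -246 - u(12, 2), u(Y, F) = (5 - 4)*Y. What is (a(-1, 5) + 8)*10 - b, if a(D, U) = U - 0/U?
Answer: 388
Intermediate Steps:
a(D, U) = U (a(D, U) = U - 1*0 = U + 0 = U)
u(Y, F) = Y (u(Y, F) = 1*Y = Y)
b = -258 (b = -246 - 1*12 = -246 - 12 = -258)
(a(-1, 5) + 8)*10 - b = (5 + 8)*10 - 1*(-258) = 13*10 + 258 = 130 + 258 = 388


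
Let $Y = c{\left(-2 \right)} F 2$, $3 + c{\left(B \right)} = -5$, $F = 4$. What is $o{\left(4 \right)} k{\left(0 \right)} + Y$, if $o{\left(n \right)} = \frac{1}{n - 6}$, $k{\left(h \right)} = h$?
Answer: $-64$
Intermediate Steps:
$c{\left(B \right)} = -8$ ($c{\left(B \right)} = -3 - 5 = -8$)
$o{\left(n \right)} = \frac{1}{-6 + n}$
$Y = -64$ ($Y = \left(-8\right) 4 \cdot 2 = \left(-32\right) 2 = -64$)
$o{\left(4 \right)} k{\left(0 \right)} + Y = \frac{1}{-6 + 4} \cdot 0 - 64 = \frac{1}{-2} \cdot 0 - 64 = \left(- \frac{1}{2}\right) 0 - 64 = 0 - 64 = -64$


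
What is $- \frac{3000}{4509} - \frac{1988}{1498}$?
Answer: $- \frac{320426}{160821} \approx -1.9924$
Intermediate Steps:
$- \frac{3000}{4509} - \frac{1988}{1498} = \left(-3000\right) \frac{1}{4509} - \frac{142}{107} = - \frac{1000}{1503} - \frac{142}{107} = - \frac{320426}{160821}$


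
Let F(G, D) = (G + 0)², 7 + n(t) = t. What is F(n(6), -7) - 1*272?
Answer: -271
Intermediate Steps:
n(t) = -7 + t
F(G, D) = G²
F(n(6), -7) - 1*272 = (-7 + 6)² - 1*272 = (-1)² - 272 = 1 - 272 = -271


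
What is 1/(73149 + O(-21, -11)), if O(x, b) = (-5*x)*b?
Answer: 1/71994 ≈ 1.3890e-5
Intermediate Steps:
O(x, b) = -5*b*x
1/(73149 + O(-21, -11)) = 1/(73149 - 5*(-11)*(-21)) = 1/(73149 - 1155) = 1/71994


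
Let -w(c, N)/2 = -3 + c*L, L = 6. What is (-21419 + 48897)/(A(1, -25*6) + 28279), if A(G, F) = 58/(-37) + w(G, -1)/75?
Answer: 25417150/26156551 ≈ 0.97173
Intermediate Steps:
w(c, N) = 6 - 12*c (w(c, N) = -2*(-3 + c*6) = -2*(-3 + 6*c) = 6 - 12*c)
A(G, F) = -1376/925 - 4*G/25 (A(G, F) = 58/(-37) + (6 - 12*G)/75 = 58*(-1/37) + (6 - 12*G)*(1/75) = -58/37 + (2/25 - 4*G/25) = -1376/925 - 4*G/25)
(-21419 + 48897)/(A(1, -25*6) + 28279) = (-21419 + 48897)/((-1376/925 - 4/25*1) + 28279) = 27478/((-1376/925 - 4/25) + 28279) = 27478/(-1524/925 + 28279) = 27478/(26156551/925) = 27478*(925/26156551) = 25417150/26156551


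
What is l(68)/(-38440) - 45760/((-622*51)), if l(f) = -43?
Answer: 880189223/609696840 ≈ 1.4437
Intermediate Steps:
l(68)/(-38440) - 45760/((-622*51)) = -43/(-38440) - 45760/((-622*51)) = -43*(-1/38440) - 45760/(-31722) = 43/38440 - 45760*(-1/31722) = 43/38440 + 22880/15861 = 880189223/609696840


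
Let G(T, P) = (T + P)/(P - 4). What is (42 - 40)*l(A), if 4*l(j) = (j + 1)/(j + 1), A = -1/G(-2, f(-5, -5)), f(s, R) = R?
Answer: ½ ≈ 0.50000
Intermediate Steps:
G(T, P) = (P + T)/(-4 + P)
A = -9/7 (A = -1/((-5 - 2)/(-4 - 5)) = -1/(-7/(-9)) = -1/((-⅑*(-7))) = -1/7/9 = -1*9/7 = -9/7 ≈ -1.2857)
l(j) = ¼ (l(j) = ((j + 1)/(j + 1))/4 = ((1 + j)/(1 + j))/4 = (¼)*1 = ¼)
(42 - 40)*l(A) = (42 - 40)*(¼) = 2*(¼) = ½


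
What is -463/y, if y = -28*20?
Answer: 463/560 ≈ 0.82679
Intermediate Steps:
y = -560
-463/y = -463/(-560) = -463*(-1/560) = 463/560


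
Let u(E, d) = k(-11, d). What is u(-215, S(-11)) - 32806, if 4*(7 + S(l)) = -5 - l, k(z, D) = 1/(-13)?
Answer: -426479/13 ≈ -32806.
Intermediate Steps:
k(z, D) = -1/13
S(l) = -33/4 - l/4 (S(l) = -7 + (-5 - l)/4 = -7 + (-5/4 - l/4) = -33/4 - l/4)
u(E, d) = -1/13
u(-215, S(-11)) - 32806 = -1/13 - 32806 = -426479/13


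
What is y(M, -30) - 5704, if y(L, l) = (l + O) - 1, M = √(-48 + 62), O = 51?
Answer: -5684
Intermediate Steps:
M = √14 ≈ 3.7417
y(L, l) = 50 + l (y(L, l) = (l + 51) - 1 = (51 + l) - 1 = 50 + l)
y(M, -30) - 5704 = (50 - 30) - 5704 = 20 - 5704 = -5684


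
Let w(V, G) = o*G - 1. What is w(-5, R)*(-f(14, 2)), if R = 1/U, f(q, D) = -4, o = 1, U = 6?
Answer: -10/3 ≈ -3.3333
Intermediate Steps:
R = 1/6 ≈ 0.16667
w(V, G) = -1 + G (w(V, G) = 1*G - 1 = G - 1 = -1 + G)
w(-5, R)*(-f(14, 2)) = (-1 + 1/6)*(-1*(-4)) = -5/6*4 = -10/3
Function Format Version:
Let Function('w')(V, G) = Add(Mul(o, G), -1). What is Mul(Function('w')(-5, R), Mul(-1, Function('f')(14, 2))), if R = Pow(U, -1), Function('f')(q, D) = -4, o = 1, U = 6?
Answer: Rational(-10, 3) ≈ -3.3333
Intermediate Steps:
R = Rational(1, 6) (R = Pow(6, -1) = Rational(1, 6) ≈ 0.16667)
Function('w')(V, G) = Add(-1, G) (Function('w')(V, G) = Add(Mul(1, G), -1) = Add(G, -1) = Add(-1, G))
Mul(Function('w')(-5, R), Mul(-1, Function('f')(14, 2))) = Mul(Add(-1, Rational(1, 6)), Mul(-1, -4)) = Mul(Rational(-5, 6), 4) = Rational(-10, 3)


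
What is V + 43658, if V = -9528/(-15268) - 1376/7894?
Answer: 657745062600/15065699 ≈ 43658.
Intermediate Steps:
V = 6775658/15065699 (V = -9528*(-1/15268) - 1376*1/7894 = 2382/3817 - 688/3947 = 6775658/15065699 ≈ 0.44974)
V + 43658 = 6775658/15065699 + 43658 = 657745062600/15065699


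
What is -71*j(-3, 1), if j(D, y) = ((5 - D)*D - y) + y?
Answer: 1704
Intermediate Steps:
j(D, y) = D*(5 - D) (j(D, y) = (D*(5 - D) - y) + y = (-y + D*(5 - D)) + y = D*(5 - D))
-71*j(-3, 1) = -(-213)*(5 - 1*(-3)) = -(-213)*(5 + 3) = -(-213)*8 = -71*(-24) = 1704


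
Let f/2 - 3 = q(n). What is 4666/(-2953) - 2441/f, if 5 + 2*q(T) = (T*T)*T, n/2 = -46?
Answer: -3626145269/2299462711 ≈ -1.5770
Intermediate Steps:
n = -92 (n = 2*(-46) = -92)
q(T) = -5/2 + T**3/2 (q(T) = -5/2 + ((T*T)*T)/2 = -5/2 + (T**2*T)/2 = -5/2 + T**3/2)
f = -778687 (f = 6 + 2*(-5/2 + (1/2)*(-92)**3) = 6 + 2*(-5/2 + (1/2)*(-778688)) = 6 + 2*(-5/2 - 389344) = 6 + 2*(-778693/2) = 6 - 778693 = -778687)
4666/(-2953) - 2441/f = 4666/(-2953) - 2441/(-778687) = 4666*(-1/2953) - 2441*(-1/778687) = -4666/2953 + 2441/778687 = -3626145269/2299462711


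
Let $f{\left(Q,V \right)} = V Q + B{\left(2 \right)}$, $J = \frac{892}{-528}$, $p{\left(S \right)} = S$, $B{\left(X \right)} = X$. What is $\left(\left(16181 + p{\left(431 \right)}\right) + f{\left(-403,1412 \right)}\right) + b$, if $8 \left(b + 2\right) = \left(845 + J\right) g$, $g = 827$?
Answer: $- \frac{491300585}{1056} \approx -4.6525 \cdot 10^{5}$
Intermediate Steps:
$J = - \frac{223}{132}$ ($J = 892 \left(- \frac{1}{528}\right) = - \frac{223}{132} \approx -1.6894$)
$b = \frac{92057047}{1056}$ ($b = -2 + \frac{\left(845 - \frac{223}{132}\right) 827}{8} = -2 + \frac{\frac{111317}{132} \cdot 827}{8} = -2 + \frac{1}{8} \cdot \frac{92059159}{132} = -2 + \frac{92059159}{1056} = \frac{92057047}{1056} \approx 87175.0$)
$f{\left(Q,V \right)} = 2 + Q V$ ($f{\left(Q,V \right)} = V Q + 2 = Q V + 2 = 2 + Q V$)
$\left(\left(16181 + p{\left(431 \right)}\right) + f{\left(-403,1412 \right)}\right) + b = \left(\left(16181 + 431\right) + \left(2 - 569036\right)\right) + \frac{92057047}{1056} = \left(16612 + \left(2 - 569036\right)\right) + \frac{92057047}{1056} = \left(16612 - 569034\right) + \frac{92057047}{1056} = -552422 + \frac{92057047}{1056} = - \frac{491300585}{1056}$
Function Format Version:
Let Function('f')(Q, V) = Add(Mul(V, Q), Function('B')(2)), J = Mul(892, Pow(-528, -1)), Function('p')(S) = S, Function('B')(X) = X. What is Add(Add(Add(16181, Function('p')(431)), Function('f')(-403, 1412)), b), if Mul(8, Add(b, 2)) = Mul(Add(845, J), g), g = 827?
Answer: Rational(-491300585, 1056) ≈ -4.6525e+5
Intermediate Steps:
J = Rational(-223, 132) (J = Mul(892, Rational(-1, 528)) = Rational(-223, 132) ≈ -1.6894)
b = Rational(92057047, 1056) (b = Add(-2, Mul(Rational(1, 8), Mul(Add(845, Rational(-223, 132)), 827))) = Add(-2, Mul(Rational(1, 8), Mul(Rational(111317, 132), 827))) = Add(-2, Mul(Rational(1, 8), Rational(92059159, 132))) = Add(-2, Rational(92059159, 1056)) = Rational(92057047, 1056) ≈ 87175.)
Function('f')(Q, V) = Add(2, Mul(Q, V)) (Function('f')(Q, V) = Add(Mul(V, Q), 2) = Add(Mul(Q, V), 2) = Add(2, Mul(Q, V)))
Add(Add(Add(16181, Function('p')(431)), Function('f')(-403, 1412)), b) = Add(Add(Add(16181, 431), Add(2, Mul(-403, 1412))), Rational(92057047, 1056)) = Add(Add(16612, Add(2, -569036)), Rational(92057047, 1056)) = Add(Add(16612, -569034), Rational(92057047, 1056)) = Add(-552422, Rational(92057047, 1056)) = Rational(-491300585, 1056)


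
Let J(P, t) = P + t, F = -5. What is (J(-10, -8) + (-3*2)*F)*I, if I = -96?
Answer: -1152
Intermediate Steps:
(J(-10, -8) + (-3*2)*F)*I = ((-10 - 8) - 3*2*(-5))*(-96) = (-18 - 6*(-5))*(-96) = (-18 + 30)*(-96) = 12*(-96) = -1152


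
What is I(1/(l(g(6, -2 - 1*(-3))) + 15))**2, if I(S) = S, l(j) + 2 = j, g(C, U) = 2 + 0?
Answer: 1/225 ≈ 0.0044444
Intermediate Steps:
g(C, U) = 2
l(j) = -2 + j
I(1/(l(g(6, -2 - 1*(-3))) + 15))**2 = (1/((-2 + 2) + 15))**2 = (1/(0 + 15))**2 = (1/15)**2 = 1/225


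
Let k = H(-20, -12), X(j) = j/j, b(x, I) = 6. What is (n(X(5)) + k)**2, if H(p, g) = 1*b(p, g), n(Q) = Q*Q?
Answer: 49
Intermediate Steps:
X(j) = 1
n(Q) = Q**2
H(p, g) = 6 (H(p, g) = 1*6 = 6)
k = 6
(n(X(5)) + k)**2 = (1**2 + 6)**2 = (1 + 6)**2 = 7**2 = 49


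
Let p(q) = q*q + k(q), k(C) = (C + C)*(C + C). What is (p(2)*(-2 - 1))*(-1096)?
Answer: 65760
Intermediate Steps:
k(C) = 4*C**2 (k(C) = (2*C)*(2*C) = 4*C**2)
p(q) = 5*q**2 (p(q) = q*q + 4*q**2 = q**2 + 4*q**2 = 5*q**2)
(p(2)*(-2 - 1))*(-1096) = ((5*2**2)*(-2 - 1))*(-1096) = ((5*4)*(-3))*(-1096) = (20*(-3))*(-1096) = -60*(-1096) = 65760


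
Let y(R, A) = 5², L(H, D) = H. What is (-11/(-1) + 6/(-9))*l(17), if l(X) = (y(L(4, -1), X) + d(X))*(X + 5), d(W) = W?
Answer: 9548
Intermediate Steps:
y(R, A) = 25
l(X) = (5 + X)*(25 + X) (l(X) = (25 + X)*(X + 5) = (25 + X)*(5 + X) = (5 + X)*(25 + X))
(-11/(-1) + 6/(-9))*l(17) = (-11/(-1) + 6/(-9))*(125 + 17² + 30*17) = (-11*(-1) + 6*(-⅑))*(125 + 289 + 510) = (11 - ⅔)*924 = (31/3)*924 = 9548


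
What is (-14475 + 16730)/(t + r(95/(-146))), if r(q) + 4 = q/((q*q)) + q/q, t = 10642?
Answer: 19475/91869 ≈ 0.21199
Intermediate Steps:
r(q) = -3 + 1/q (r(q) = -4 + (q/((q*q)) + q/q) = -4 + (q/(q**2) + 1) = -4 + (q/q**2 + 1) = -4 + (1/q + 1) = -4 + (1 + 1/q) = -3 + 1/q)
(-14475 + 16730)/(t + r(95/(-146))) = (-14475 + 16730)/(10642 + (-3 + 1/(95/(-146)))) = 2255/(10642 + (-3 + 1/(95*(-1/146)))) = 2255/(10642 + (-3 + 1/(-95/146))) = 2255/(10642 + (-3 - 146/95)) = 2255/(10642 - 431/95) = 2255/(1010559/95) = 2255*(95/1010559) = 19475/91869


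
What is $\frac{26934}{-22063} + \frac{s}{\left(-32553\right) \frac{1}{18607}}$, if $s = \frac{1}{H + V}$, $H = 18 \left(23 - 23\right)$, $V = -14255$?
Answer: $- \frac{12498124039769}{10238181039945} \approx -1.2207$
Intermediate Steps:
$H = 0$ ($H = 18 \left(23 - 23\right) = 18 \cdot 0 = 0$)
$s = - \frac{1}{14255}$ ($s = \frac{1}{0 - 14255} = \frac{1}{-14255} = - \frac{1}{14255} \approx -7.0151 \cdot 10^{-5}$)
$\frac{26934}{-22063} + \frac{s}{\left(-32553\right) \frac{1}{18607}} = \frac{26934}{-22063} - \frac{1}{14255 \left(- \frac{32553}{18607}\right)} = 26934 \left(- \frac{1}{22063}\right) - \frac{1}{14255 \left(\left(-32553\right) \frac{1}{18607}\right)} = - \frac{26934}{22063} - \frac{1}{14255 \left(- \frac{32553}{18607}\right)} = - \frac{26934}{22063} - - \frac{18607}{464043015} = - \frac{26934}{22063} + \frac{18607}{464043015} = - \frac{12498124039769}{10238181039945}$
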